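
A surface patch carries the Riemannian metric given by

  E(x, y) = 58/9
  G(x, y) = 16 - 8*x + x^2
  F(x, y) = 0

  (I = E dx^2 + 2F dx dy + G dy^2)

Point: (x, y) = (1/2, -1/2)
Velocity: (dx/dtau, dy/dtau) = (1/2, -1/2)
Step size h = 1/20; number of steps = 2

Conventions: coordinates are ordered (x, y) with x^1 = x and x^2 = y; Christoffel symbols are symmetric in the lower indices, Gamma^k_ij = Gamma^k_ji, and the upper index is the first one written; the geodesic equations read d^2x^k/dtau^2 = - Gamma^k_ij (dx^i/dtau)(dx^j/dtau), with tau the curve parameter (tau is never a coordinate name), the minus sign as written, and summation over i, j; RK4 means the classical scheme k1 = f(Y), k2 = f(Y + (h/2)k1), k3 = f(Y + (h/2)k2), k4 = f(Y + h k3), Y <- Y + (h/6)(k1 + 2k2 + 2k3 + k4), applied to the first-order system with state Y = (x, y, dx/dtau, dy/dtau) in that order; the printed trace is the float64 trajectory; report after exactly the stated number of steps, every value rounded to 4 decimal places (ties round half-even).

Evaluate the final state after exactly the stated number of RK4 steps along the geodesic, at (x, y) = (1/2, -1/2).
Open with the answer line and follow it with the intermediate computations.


Answer: x = 0.5493, y = -0.5507, dx/dtau = 0.4861, dy/dtau = -0.5144

f(Y) = (dx/dtau, dy/dtau, -Gamma^x_ij Y'^i Y'^j, -Gamma^y_ij Y'^i Y'^j) with the Gammas evaluated at the stage position; h = 0.050000; intermediate values shown to 6 dp
step 0: x = 0.5000, y = -0.5000, dx/dtau = 0.5000, dy/dtau = -0.5000
step 1:
  k1: at (x, y) = (0.500000, -0.500000), (dx/dtau, dy/dtau) = (0.500000, -0.500000); Gamma_xxx = 0.000000, Gamma_xxy = 0.000000, Gamma_xyy = 0.543103, Gamma_yxx = 0.000000, Gamma_yxy = -0.285714, Gamma_yyy = 0.000000; k1 = (0.500000, -0.500000, -0.135776, -0.142857)
  k2: at (x, y) = (0.512500, -0.512500), (dx/dtau, dy/dtau) = (0.496606, -0.503571); Gamma_xxx = 0.000000, Gamma_xxy = 0.000000, Gamma_xyy = 0.541164, Gamma_yxx = 0.000000, Gamma_yxy = -0.286738, Gamma_yyy = 0.000000; k2 = (0.496606, -0.503571, -0.137231, -0.143413)
  k3: at (x, y) = (0.512415, -0.512589), (dx/dtau, dy/dtau) = (0.496569, -0.503585); Gamma_xxx = 0.000000, Gamma_xxy = 0.000000, Gamma_xyy = 0.541177, Gamma_yxx = 0.000000, Gamma_yxy = -0.286731, Gamma_yyy = 0.000000; k3 = (0.496569, -0.503585, -0.137241, -0.143403)
  k4: at (x, y) = (0.524828, -0.525179), (dx/dtau, dy/dtau) = (0.493138, -0.507170); Gamma_xxx = 0.000000, Gamma_xxy = 0.000000, Gamma_xyy = 0.539251, Gamma_yxx = 0.000000, Gamma_yxy = -0.287756, Gamma_yyy = 0.000000; k4 = (0.493138, -0.507170, -0.138707, -0.143938)
  Y <- Y + (h/6)(k1 + 2k2 + 2k3 + k4): x = 0.5248, y = -0.5252, dx/dtau = 0.4931, dy/dtau = -0.5072
step 2:
  k1: at (x, y) = (0.524829, -0.525179), (dx/dtau, dy/dtau) = (0.493138, -0.507170); Gamma_xxx = 0.000000, Gamma_xxy = 0.000000, Gamma_xyy = 0.539251, Gamma_yxx = 0.000000, Gamma_yxy = -0.287756, Gamma_yyy = 0.000000; k1 = (0.493138, -0.507170, -0.138707, -0.143938)
  k2: at (x, y) = (0.537158, -0.537858), (dx/dtau, dy/dtau) = (0.489670, -0.510769); Gamma_xxx = 0.000000, Gamma_xxy = 0.000000, Gamma_xyy = 0.537338, Gamma_yxx = 0.000000, Gamma_yxy = -0.288780, Gamma_yyy = 0.000000; k2 = (0.489670, -0.510769, -0.140183, -0.144453)
  k3: at (x, y) = (0.537071, -0.537948), (dx/dtau, dy/dtau) = (0.489634, -0.510782); Gamma_xxx = 0.000000, Gamma_xxy = 0.000000, Gamma_xyy = 0.537351, Gamma_yxx = 0.000000, Gamma_yxy = -0.288773, Gamma_yyy = 0.000000; k3 = (0.489634, -0.510782, -0.140194, -0.144442)
  k4: at (x, y) = (0.549311, -0.550718), (dx/dtau, dy/dtau) = (0.486128, -0.514392); Gamma_xxx = 0.000000, Gamma_xxy = 0.000000, Gamma_xyy = 0.535452, Gamma_yxx = 0.000000, Gamma_yxy = -0.289797, Gamma_yyy = 0.000000; k4 = (0.486128, -0.514392, -0.141680, -0.144934)
  Y <- Y + (h/6)(k1 + 2k2 + 2k3 + k4): x = 0.5493, y = -0.5507, dx/dtau = 0.4861, dy/dtau = -0.5144


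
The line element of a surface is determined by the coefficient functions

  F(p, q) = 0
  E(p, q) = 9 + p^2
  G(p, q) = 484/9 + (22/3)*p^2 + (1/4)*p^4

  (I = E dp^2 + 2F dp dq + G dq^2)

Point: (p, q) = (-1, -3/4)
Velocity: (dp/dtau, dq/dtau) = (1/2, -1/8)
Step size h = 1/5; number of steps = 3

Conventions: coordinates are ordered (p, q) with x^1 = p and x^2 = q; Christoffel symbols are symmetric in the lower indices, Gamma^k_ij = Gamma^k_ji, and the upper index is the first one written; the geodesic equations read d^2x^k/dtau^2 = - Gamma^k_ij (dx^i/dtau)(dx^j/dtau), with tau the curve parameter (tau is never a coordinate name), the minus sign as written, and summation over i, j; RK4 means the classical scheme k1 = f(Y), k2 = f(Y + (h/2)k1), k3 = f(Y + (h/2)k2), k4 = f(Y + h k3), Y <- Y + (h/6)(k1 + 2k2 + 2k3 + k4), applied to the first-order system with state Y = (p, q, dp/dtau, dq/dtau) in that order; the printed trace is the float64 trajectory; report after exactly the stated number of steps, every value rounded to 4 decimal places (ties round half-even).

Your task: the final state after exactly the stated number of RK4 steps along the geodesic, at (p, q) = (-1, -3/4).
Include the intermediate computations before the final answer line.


f(Y) = (dp/dtau, dq/dtau, -Gamma^p_ij Y'^i Y'^j, -Gamma^q_ij Y'^i Y'^j) with the Gammas evaluated at the stage position; h = 0.200000; intermediate values shown to 6 dp
step 0: p = -1.0000, q = -0.7500, dp/dtau = 0.5000, dq/dtau = -0.1250
step 1:
  k1: at (p, q) = (-1.000000, -0.750000), (dp/dtau, dq/dtau) = (0.500000, -0.125000); Gamma_ppp = -0.100000, Gamma_ppq = 0.000000, Gamma_pqq = 0.783333, Gamma_qpp = 0.000000, Gamma_qpq = -0.127660, Gamma_qqq = 0.000000; k1 = (0.500000, -0.125000, 0.012760, -0.015957)
  k2: at (p, q) = (-0.950000, -0.762500), (dp/dtau, dq/dtau) = (0.501276, -0.126596); Gamma_ppp = -0.095935, Gamma_ppq = 0.000000, Gamma_pqq = 0.746817, Gamma_qpp = 0.000000, Gamma_qpq = -0.122036, Gamma_qqq = 0.000000; k2 = (0.501276, -0.126596, 0.012138, -0.015489)
  k3: at (p, q) = (-0.949872, -0.762660), (dp/dtau, dq/dtau) = (0.501214, -0.126549); Gamma_ppp = -0.095925, Gamma_ppq = 0.000000, Gamma_pqq = 0.746723, Gamma_qpp = 0.000000, Gamma_qpq = -0.122022, Gamma_qqq = 0.000000; k3 = (0.501214, -0.126549, 0.012139, -0.015479)
  k4: at (p, q) = (-0.899757, -0.775310), (dp/dtau, dq/dtau) = (0.502428, -0.128096); Gamma_ppp = -0.091722, Gamma_ppq = 0.000000, Gamma_pqq = 0.709759, Gamma_qpp = 0.000000, Gamma_qpq = -0.116276, Gamma_qqq = 0.000000; k4 = (0.502428, -0.128096, 0.011508, -0.014967)
  Y <- Y + (h/6)(k1 + 2k2 + 2k3 + k4): p = -0.8998, q = -0.7753, dp/dtau = 0.5024, dq/dtau = -0.1281
step 2:
  k1: at (p, q) = (-0.899753, -0.775313), (dp/dtau, dq/dtau) = (0.502427, -0.128095); Gamma_ppp = -0.091722, Gamma_ppq = 0.000000, Gamma_pqq = 0.709756, Gamma_qpp = 0.000000, Gamma_qpq = -0.116276, Gamma_qqq = 0.000000; k1 = (0.502427, -0.128095, 0.011508, -0.014967)
  k2: at (p, q) = (-0.849510, -0.788122), (dp/dtau, dq/dtau) = (0.503578, -0.129592); Gamma_ppp = -0.087383, Gamma_ppq = 0.000000, Gamma_pqq = 0.672341, Gamma_qpp = 0.000000, Gamma_qpq = -0.110410, Gamma_qqq = 0.000000; k2 = (0.503578, -0.129592, 0.010868, -0.014411)
  k3: at (p, q) = (-0.849395, -0.788272), (dp/dtau, dq/dtau) = (0.503514, -0.129536); Gamma_ppp = -0.087373, Gamma_ppq = 0.000000, Gamma_pqq = 0.672255, Gamma_qpp = 0.000000, Gamma_qpq = -0.110396, Gamma_qqq = 0.000000; k3 = (0.503514, -0.129536, 0.010871, -0.014401)
  k4: at (p, q) = (-0.799050, -0.801220), (dp/dtau, dq/dtau) = (0.504602, -0.130975); Gamma_ppp = -0.082902, Gamma_ppq = 0.000000, Gamma_pqq = 0.634414, Gamma_qpp = 0.000000, Gamma_qpq = -0.104416, Gamma_qqq = 0.000000; k4 = (0.504602, -0.130975, 0.010226, -0.013802)
  Y <- Y + (h/6)(k1 + 2k2 + 2k3 + k4): p = -0.7990, q = -0.8012, dp/dtau = 0.5046, dq/dtau = -0.1310
step 3:
  k1: at (p, q) = (-0.799046, -0.801224), (dp/dtau, dq/dtau) = (0.504601, -0.130975); Gamma_ppp = -0.082902, Gamma_ppq = 0.000000, Gamma_pqq = 0.634411, Gamma_qpp = 0.000000, Gamma_qpq = -0.104415, Gamma_qqq = 0.000000; k1 = (0.504601, -0.130975, 0.010226, -0.013802)
  k2: at (p, q) = (-0.748586, -0.814321), (dp/dtau, dq/dtau) = (0.505624, -0.132355); Gamma_ppp = -0.078301, Gamma_ppq = 0.000000, Gamma_pqq = 0.596145, Gamma_qpp = 0.000000, Gamma_qpq = -0.098323, Gamma_qqq = 0.000000; k2 = (0.505624, -0.132355, 0.009575, -0.013160)
  k3: at (p, q) = (-0.748484, -0.814459), (dp/dtau, dq/dtau) = (0.505559, -0.132291); Gamma_ppp = -0.078291, Gamma_ppq = 0.000000, Gamma_pqq = 0.596067, Gamma_qpp = 0.000000, Gamma_qpq = -0.098311, Gamma_qqq = 0.000000; k3 = (0.505559, -0.132291, 0.009579, -0.013150)
  k4: at (p, q) = (-0.697934, -0.827682), (dp/dtau, dq/dtau) = (0.506517, -0.133605); Gamma_ppp = -0.073567, Gamma_ppq = 0.000000, Gamma_pqq = 0.557406, Gamma_qpp = 0.000000, Gamma_qpq = -0.092114, Gamma_qqq = 0.000000; k4 = (0.506517, -0.133605, 0.008924, -0.012467)
  Y <- Y + (h/6)(k1 + 2k2 + 2k3 + k4): p = -0.6979, q = -0.8277, dp/dtau = 0.5065, dq/dtau = -0.1336

Answer: p = -0.6979, q = -0.8277, dp/dtau = 0.5065, dq/dtau = -0.1336


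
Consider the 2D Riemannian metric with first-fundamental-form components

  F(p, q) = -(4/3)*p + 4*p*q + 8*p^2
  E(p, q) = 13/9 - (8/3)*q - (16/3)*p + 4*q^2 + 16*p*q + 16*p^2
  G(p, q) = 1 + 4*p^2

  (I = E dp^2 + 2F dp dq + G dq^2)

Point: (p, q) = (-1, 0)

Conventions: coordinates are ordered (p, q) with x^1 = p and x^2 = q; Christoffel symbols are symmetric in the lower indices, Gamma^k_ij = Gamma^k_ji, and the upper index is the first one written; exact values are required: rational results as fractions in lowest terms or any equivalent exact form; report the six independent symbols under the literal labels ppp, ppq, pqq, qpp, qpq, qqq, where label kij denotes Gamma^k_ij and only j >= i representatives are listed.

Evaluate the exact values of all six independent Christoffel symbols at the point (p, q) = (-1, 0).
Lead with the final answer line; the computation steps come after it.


Answer: Gamma_ppp = -168/241, Gamma_ppq = -84/241, Gamma_pqq = 0, Gamma_qpp = -72/241, Gamma_qpq = -36/241, Gamma_qqq = 0

E = 205/9, F = 28/3, G = 5 at the point
E_p = -112/3, E_q = -56/3, F_p = -52/3, F_q = -4, G_p = -8, G_q = 0
EG - F^2 = 241/9;  g^inv = (9/241) * [[5, -28/3], [-28/3, 205/9]]
first-kind symbols [ij,l] = (1/2)(d_i g_jl + d_j g_il - d_l g_ij): [pp,p] = E_p/2 = -56/3, [pp,q] = F_p - E_q/2 = -8, [pq,p] = E_q/2 = -28/3, [pq,q] = G_p/2 = -4, [qq,p] = F_q - G_p/2 = 0, [qq,q] = G_q/2 = 0
Gamma^p_ij = (G*[ij,p] - F*[ij,q])/(EG - F^2), Gamma^q_ij = (E*[ij,q] - F*[ij,p])/(EG - F^2)


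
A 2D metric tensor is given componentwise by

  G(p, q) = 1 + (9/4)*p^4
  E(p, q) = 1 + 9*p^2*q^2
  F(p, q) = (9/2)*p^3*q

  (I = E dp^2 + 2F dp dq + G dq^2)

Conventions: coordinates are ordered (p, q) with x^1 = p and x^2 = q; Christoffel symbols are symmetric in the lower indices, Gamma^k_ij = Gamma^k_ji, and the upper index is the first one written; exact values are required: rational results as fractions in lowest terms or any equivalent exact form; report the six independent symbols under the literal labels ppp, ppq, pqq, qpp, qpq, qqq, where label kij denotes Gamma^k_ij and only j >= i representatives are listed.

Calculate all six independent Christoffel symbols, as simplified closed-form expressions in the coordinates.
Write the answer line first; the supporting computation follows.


Answer: Gamma_ppp = 36*p*q^2/(9*p^4 + 36*p^2*q^2 + 4), Gamma_ppq = 36*p^2*q/(9*p^4 + 36*p^2*q^2 + 4), Gamma_pqq = 0, Gamma_qpp = 18*p^2*q/(9*p^4 + 36*p^2*q^2 + 4), Gamma_qpq = 18*p^3/(9*p^4 + 36*p^2*q^2 + 4), Gamma_qqq = 0

E = 1 + 9*p^2*q^2; F = (9/2)*p^3*q; G = 1 + (9/4)*p^4
Gamma^k_ij = (1/2) g^{kl} (d_i g_jl + d_j g_il - d_l g_ij), with g^inv = (1/(EG-F^2)) [[G, -F], [-F, E]]
first partials: E_p = 18*p*q^2, E_q = 18*p^2*q, F_p = (27/2)*p^2*q, F_q = (9/2)*p^3, G_p = 9*p^3, G_q = 0
D = EG - F^2 = 1 + 9*p^2*q^2 + (9/4)*p^4
expanded: Gamma^p_pp = (G E_p - 2F F_p + F E_q)/(2D), Gamma^p_pq = (G E_q - F G_p)/(2D), Gamma^p_qq = (2G F_q - G G_p - F G_q)/(2D), Gamma^q_pp = (2E F_p - E E_q - F E_p)/(2D), Gamma^q_pq = (E G_p - F E_q)/(2D), Gamma^q_qq = (E G_q - 2F F_q + F G_p)/(2D); substitute and cancel common factors


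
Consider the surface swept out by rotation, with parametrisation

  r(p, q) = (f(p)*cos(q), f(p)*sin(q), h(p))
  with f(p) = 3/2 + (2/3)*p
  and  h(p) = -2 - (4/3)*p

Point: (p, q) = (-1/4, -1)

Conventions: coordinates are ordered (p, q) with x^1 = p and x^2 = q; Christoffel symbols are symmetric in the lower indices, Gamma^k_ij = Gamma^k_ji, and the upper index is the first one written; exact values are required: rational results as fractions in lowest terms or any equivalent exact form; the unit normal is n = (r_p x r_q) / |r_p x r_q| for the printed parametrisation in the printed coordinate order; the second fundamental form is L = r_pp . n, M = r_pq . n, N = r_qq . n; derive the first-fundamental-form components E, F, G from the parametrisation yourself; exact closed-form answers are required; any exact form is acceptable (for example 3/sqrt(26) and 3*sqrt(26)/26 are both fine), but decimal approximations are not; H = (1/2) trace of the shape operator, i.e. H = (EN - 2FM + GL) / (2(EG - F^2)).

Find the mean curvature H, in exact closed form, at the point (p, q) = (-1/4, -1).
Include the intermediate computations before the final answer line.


f = 4/3, f' = 2/3, f'' = 0, h' = -4/3, h'' = 0
E = 20/9, F = 0, G = 16/9; answer radicand W^2 = 20/9
unnormalised second-form numerators: l = 0, m = 0, n = -16/9; L = l/sqrt(20/9), and similarly M = m/sqrt(W^2), N = n/sqrt(W^2)
H = (E*n - 2*F*m + G*l) / (2*(EG - F^2)*sqrt(W^2)); E*n - 2*F*m + G*l = -320/81, EG - F^2 = 320/81, so H = (-1/2)/sqrt(20/9)

Answer: H = -3*sqrt(5)/20


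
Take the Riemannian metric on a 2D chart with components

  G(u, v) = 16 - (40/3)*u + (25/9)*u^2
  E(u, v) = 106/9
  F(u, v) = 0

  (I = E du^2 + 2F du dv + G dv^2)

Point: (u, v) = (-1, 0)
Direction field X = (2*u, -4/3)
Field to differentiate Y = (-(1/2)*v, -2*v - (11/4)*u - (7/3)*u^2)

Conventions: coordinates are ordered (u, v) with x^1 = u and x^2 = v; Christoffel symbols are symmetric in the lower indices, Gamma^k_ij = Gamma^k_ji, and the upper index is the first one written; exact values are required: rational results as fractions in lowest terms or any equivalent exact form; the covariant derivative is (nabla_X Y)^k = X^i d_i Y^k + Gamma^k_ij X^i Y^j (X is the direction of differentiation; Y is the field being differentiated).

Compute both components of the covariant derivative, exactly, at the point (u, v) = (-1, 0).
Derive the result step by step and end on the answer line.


E = 106/9, F = 0, G = 289/9 at the point
E_u = 0, E_v = 0, F_u = 0, F_v = 0, G_u = -170/9, G_v = 0
EG - F^2 = 30634/81;  g^inv = (81/30634) * [[289/9, 0], [0, 106/9]]
first-kind symbols [ij,l] = (1/2)(d_i g_jl + d_j g_il - d_l g_ij): [uu,u] = E_u/2 = 0, [uu,v] = F_u - E_v/2 = 0, [uv,u] = E_v/2 = 0, [uv,v] = G_u/2 = -85/9, [vv,u] = F_v - G_u/2 = 85/9, [vv,v] = G_v/2 = 0
Gamma^u_ij = (G*[ij,u] - F*[ij,v])/(EG - F^2), Gamma^v_ij = (E*[ij,v] - F*[ij,u])/(EG - F^2)
Gamma_uuu = 0, Gamma_uuv = 0, Gamma_uvv = 85/106, Gamma_vuu = 0, Gamma_vuv = -5/17, Gamma_vvv = 0
X = (-2, -4/3), Y = (0, 5/12) at the point

Answer: (nabla_X Y)^u = 211/954, (nabla_X Y)^v = -47/51


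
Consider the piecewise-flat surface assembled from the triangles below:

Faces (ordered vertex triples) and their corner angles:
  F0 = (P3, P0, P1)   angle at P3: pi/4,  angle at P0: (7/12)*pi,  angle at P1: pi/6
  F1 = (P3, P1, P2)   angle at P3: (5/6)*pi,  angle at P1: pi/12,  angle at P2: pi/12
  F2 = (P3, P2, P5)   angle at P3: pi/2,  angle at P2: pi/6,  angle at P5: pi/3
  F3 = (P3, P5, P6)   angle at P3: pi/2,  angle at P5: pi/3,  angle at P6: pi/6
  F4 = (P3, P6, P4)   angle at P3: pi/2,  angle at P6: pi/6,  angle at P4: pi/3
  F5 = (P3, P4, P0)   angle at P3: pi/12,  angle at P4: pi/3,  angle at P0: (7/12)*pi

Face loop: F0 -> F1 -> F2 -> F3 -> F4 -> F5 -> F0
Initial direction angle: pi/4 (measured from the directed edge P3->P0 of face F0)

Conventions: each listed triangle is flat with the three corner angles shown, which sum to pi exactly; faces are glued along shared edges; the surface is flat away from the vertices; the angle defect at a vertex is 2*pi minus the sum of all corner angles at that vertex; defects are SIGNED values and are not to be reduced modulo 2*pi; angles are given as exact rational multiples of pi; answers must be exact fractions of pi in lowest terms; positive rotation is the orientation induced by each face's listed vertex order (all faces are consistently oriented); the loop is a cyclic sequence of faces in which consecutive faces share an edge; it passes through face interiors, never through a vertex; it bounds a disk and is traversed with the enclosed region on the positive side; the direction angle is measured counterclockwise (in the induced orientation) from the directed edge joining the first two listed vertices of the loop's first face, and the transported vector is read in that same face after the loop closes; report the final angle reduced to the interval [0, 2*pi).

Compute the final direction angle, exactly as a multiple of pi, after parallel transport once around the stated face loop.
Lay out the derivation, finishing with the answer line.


enclosed vertex P3: corner angles sum to (8/3)*pi, defect = 2*pi - (8/3)*pi = (-2/3)*pi
final direction = starting direction + enclosed defect total, reduced mod 2*pi (induced orientation)
final angle = pi/4 - (2/3)*pi = (19/12)*pi (mod 2*pi)

Answer: final direction angle = (19/12)*pi


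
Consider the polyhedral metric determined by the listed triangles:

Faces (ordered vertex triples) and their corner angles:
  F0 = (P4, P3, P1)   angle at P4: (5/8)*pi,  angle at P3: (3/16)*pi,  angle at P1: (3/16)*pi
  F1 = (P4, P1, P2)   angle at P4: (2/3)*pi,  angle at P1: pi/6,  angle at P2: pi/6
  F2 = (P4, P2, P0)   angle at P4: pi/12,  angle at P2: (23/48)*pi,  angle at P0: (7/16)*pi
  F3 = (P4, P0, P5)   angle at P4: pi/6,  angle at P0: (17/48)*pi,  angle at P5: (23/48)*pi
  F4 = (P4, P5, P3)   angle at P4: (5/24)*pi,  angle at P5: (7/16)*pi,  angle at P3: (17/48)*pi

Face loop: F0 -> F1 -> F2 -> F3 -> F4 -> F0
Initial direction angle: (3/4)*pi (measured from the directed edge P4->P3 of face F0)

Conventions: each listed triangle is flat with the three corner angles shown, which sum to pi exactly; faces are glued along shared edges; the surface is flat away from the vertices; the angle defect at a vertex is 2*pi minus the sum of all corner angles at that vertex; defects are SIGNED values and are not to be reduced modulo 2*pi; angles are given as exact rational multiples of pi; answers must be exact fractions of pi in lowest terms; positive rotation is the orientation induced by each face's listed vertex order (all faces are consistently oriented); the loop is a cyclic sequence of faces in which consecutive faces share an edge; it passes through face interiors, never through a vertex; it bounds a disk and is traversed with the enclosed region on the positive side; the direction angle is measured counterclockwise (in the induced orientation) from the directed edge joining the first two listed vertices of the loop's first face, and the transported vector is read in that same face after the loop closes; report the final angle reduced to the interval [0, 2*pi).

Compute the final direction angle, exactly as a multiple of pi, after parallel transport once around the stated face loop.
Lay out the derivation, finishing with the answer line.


enclosed vertex P4: corner angles sum to (7/4)*pi, defect = 2*pi - (7/4)*pi = pi/4
final direction = starting direction + enclosed defect total, reduced mod 2*pi (induced orientation)
final angle = (3/4)*pi + pi/4 = pi (mod 2*pi)

Answer: final direction angle = pi


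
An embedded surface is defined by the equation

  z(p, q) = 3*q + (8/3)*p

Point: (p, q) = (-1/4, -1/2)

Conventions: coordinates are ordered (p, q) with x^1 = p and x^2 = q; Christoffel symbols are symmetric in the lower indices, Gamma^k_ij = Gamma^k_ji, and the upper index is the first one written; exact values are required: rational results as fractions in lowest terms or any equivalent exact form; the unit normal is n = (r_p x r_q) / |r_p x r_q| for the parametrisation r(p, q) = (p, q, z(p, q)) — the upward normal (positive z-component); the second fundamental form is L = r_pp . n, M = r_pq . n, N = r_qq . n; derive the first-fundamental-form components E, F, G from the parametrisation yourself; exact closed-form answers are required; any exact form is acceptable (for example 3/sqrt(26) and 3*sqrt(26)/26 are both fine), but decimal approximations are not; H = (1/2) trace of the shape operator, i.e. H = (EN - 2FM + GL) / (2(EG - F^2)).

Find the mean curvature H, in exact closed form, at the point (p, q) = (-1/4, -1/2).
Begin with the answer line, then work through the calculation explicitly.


Answer: H = 0

z_p = 8/3, z_q = 3, z_pp = 0, z_pq = 0, z_qq = 0
E = 73/9, F = 8, G = 10; answer radicand W^2 = 154/9
unnormalised second-form numerators: l = 0, m = 0, n = 0; L = l/sqrt(154/9), and similarly M = m/sqrt(W^2), N = n/sqrt(W^2)
H = (E*n - 2*F*m + G*l) / (2*(EG - F^2)*sqrt(W^2)); E*n - 2*F*m + G*l = 0, EG - F^2 = 154/9, so H = (0)/sqrt(154/9)


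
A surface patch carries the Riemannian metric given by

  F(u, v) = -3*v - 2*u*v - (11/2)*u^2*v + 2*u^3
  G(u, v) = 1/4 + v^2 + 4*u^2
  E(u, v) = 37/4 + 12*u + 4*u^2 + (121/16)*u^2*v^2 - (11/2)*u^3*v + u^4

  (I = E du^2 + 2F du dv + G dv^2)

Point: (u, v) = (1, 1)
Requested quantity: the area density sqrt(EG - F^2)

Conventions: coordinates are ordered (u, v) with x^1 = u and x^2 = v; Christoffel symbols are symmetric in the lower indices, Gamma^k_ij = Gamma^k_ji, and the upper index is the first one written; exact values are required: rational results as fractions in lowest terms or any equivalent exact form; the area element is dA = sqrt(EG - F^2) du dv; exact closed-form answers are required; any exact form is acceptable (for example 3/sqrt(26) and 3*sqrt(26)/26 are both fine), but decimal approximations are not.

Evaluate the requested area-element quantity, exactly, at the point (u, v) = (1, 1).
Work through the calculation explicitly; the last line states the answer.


E = 453/16, F = -17/2, G = 21/4; EG - F^2 = 4889/64

Answer: sqrt(EG - F^2) = sqrt(4889)/8


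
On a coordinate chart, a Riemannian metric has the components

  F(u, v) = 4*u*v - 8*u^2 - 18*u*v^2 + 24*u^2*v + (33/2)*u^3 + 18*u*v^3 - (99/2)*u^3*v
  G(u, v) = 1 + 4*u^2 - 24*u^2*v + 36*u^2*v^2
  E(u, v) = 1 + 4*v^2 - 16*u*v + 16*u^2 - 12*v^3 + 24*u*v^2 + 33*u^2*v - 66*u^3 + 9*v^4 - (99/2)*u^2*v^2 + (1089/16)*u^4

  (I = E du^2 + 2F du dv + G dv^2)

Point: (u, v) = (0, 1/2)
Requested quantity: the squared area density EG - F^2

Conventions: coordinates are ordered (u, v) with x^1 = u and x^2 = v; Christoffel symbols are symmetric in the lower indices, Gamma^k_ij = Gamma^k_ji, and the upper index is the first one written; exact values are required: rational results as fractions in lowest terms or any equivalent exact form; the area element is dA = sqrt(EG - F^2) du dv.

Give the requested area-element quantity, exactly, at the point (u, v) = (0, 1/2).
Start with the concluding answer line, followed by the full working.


Answer: EG - F^2 = 17/16

E = 17/16, F = 0, G = 1; EG - F^2 = 17/16


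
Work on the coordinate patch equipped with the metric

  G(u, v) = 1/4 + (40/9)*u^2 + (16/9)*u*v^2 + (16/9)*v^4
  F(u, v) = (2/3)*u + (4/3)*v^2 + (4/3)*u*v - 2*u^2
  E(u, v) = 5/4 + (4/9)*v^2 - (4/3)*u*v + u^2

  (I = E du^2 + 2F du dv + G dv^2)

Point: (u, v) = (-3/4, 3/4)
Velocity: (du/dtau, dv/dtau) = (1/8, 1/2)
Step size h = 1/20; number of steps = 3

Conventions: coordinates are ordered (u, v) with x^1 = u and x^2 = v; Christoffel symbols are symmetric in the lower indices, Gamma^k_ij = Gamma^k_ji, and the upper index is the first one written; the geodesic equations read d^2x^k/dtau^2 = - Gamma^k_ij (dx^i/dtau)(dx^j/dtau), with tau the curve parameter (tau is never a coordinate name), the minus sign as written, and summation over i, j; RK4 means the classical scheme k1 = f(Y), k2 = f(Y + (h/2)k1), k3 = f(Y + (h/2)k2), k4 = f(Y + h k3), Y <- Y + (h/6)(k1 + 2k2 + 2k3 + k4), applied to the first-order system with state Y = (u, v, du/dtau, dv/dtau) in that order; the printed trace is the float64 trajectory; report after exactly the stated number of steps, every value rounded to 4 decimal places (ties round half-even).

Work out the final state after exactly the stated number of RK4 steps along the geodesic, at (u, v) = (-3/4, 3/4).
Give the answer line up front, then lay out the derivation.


Answer: u = -0.7368, v = 0.8219, du/dtau = 0.0528, dv/dtau = 0.4589

f(Y) = (du/dtau, dv/dtau, -Gamma^u_ij Y'^i Y'^j, -Gamma^v_ij Y'^i Y'^j) with the Gammas evaluated at the stage position; h = 0.050000; intermediate values shown to 6 dp
step 0: u = -0.7500, v = 0.7500, du/dtau = 0.1250, dv/dtau = 0.5000
step 1:
  k1: at (u, v) = (-0.750000, 0.750000), (du/dtau, dv/dtau) = (0.125000, 0.500000); Gamma_uuu = 0.662675, Gamma_uuv = -0.540633, Gamma_uvv = 2.329056, Gamma_vuu = 1.916168, Gamma_vuv = -1.448532, Gamma_vvv = 1.672084; k1 = (0.125000, 0.500000, -0.525039, -0.266895)
  k2: at (u, v) = (-0.746875, 0.762500), (du/dtau, dv/dtau) = (0.111874, 0.493328); Gamma_uuu = 0.623327, Gamma_uuv = -0.499821, Gamma_uvv = 2.293688, Gamma_vuu = 1.888023, Gamma_vuv = -1.407716, Gamma_vvv = 1.652892; k2 = (0.111874, 0.493328, -0.510850, -0.270513)
  k3: at (u, v) = (-0.747203, 0.762333), (du/dtau, dv/dtau) = (0.112229, 0.493237); Gamma_uuu = 0.624406, Gamma_uuv = -0.500980, Gamma_uvv = 2.294961, Gamma_vuu = 1.888263, Gamma_vuv = -1.408523, Gamma_vvv = 1.653658; k3 = (0.112229, 0.493237, -0.510725, -0.270151)
  k4: at (u, v) = (-0.744389, 0.774662), (du/dtau, dv/dtau) = (0.099464, 0.486492); Gamma_uuu = 0.586395, Gamma_uuv = -0.462273, Gamma_uvv = 2.261317, Gamma_vuu = 1.859888, Gamma_vuv = -1.368700, Gamma_vvv = 1.635644; k4 = (0.099464, 0.486492, -0.496261, -0.273058)
  Y <- Y + (h/6)(k1 + 2k2 + 2k3 + k4): u = -0.7444, v = 0.7747, du/dtau = 0.0995, dv/dtau = 0.4865
step 2:
  k1: at (u, v) = (-0.744394, 0.774664), (du/dtau, dv/dtau) = (0.099463, 0.486489); Gamma_uuu = 0.586402, Gamma_uuv = -0.462281, Gamma_uvv = 2.261330, Gamma_vuu = 1.859882, Gamma_vuv = -1.368700, Gamma_vvv = 1.635653; k1 = (0.099463, 0.486489, -0.496257, -0.273056)
  k2: at (u, v) = (-0.741908, 0.786826), (du/dtau, dv/dtau) = (0.087056, 0.479663); Gamma_uuu = 0.549791, Gamma_uuv = -0.425682, Gamma_uvv = 2.229399, Gamma_vuu = 1.831330, Gamma_vuv = -1.329922, Gamma_vvv = 1.618812; k2 = (0.087056, 0.479663, -0.481548, -0.275261)
  k3: at (u, v) = (-0.742218, 0.786655), (du/dtau, dv/dtau) = (0.087424, 0.479608); Gamma_uuu = 0.550829, Gamma_uuv = -0.426757, Gamma_uvv = 2.230581, Gamma_vuu = 1.831606, Gamma_vuv = -1.330714, Gamma_vvv = 1.619507; k3 = (0.087424, 0.479608, -0.481509, -0.274932)
  k4: at (u, v) = (-0.740023, 0.798644), (du/dtau, dv/dtau) = (0.075387, 0.472743); Gamma_uuu = 0.515581, Gamma_uuv = -0.392128, Gamma_uvv = 2.200185, Gamma_vuu = 1.802997, Gamma_vuv = -1.293000, Gamma_vvv = 1.603712; k4 = (0.075387, 0.472743, -0.466690, -0.276492)
  Y <- Y + (h/6)(k1 + 2k2 + 2k3 + k4): u = -0.7400, v = 0.7986, du/dtau = 0.0754, dv/dtau = 0.4727
step 3:
  k1: at (u, v) = (-0.740029, 0.798645), (du/dtau, dv/dtau) = (0.075387, 0.472740); Gamma_uuu = 0.515590, Gamma_uuv = -0.392138, Gamma_uvv = 2.200198, Gamma_vuu = 1.802992, Gamma_vuv = -1.293003, Gamma_vvv = 1.603721; k1 = (0.075387, 0.472740, -0.466687, -0.276490)
  k2: at (u, v) = (-0.738145, 0.810463), (du/dtau, dv/dtau) = (0.063720, 0.465828); Gamma_uuu = 0.481760, Gamma_uuv = -0.359479, Gamma_uvv = 2.171334, Gamma_vuu = 1.774377, Gamma_vuv = -1.256398, Gamma_vvv = 1.588968; k2 = (0.063720, 0.465828, -0.451785, -0.277417)
  k3: at (u, v) = (-0.738436, 0.810291), (du/dtau, dv/dtau) = (0.064093, 0.465804); Gamma_uuu = 0.482751, Gamma_uuv = -0.360469, Gamma_uvv = 2.172430, Gamma_vuu = 1.774681, Gamma_vuv = -1.257168, Gamma_vvv = 1.589596; k3 = (0.064093, 0.465804, -0.451820, -0.277126)
  k4: at (u, v) = (-0.736825, 0.821935), (du/dtau, dv/dtau) = (0.052796, 0.458884); Gamma_uuu = 0.450279, Gamma_uuv = -0.329629, Gamma_uvv = 2.144928, Gamma_vuu = 1.746160, Gamma_vuv = -1.221667, Gamma_vvv = 1.575760; k4 = (0.052796, 0.458884, -0.436949, -0.277486)
  Y <- Y + (h/6)(k1 + 2k2 + 2k3 + k4): u = -0.7368, v = 0.8219, du/dtau = 0.0528, dv/dtau = 0.4589


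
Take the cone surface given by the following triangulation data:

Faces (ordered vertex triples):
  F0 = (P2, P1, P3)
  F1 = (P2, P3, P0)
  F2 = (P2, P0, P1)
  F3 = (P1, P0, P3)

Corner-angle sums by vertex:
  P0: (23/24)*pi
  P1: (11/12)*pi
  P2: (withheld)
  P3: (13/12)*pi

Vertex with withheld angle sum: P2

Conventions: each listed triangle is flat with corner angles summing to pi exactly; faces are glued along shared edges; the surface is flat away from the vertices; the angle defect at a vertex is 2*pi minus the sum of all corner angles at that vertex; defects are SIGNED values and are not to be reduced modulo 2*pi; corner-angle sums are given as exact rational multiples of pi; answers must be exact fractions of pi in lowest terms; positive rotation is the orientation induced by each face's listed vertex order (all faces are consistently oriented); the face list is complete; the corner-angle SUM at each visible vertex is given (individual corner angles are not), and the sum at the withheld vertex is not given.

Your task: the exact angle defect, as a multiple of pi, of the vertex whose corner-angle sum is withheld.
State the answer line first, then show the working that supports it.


Answer: defect(P2) = (23/24)*pi

V = 4, E = 6, F = 4; chi = V - E + F = 2
Gauss-Bonnet: total defect = 2*pi*chi = 4*pi; visible defects sum to (73/24)*pi


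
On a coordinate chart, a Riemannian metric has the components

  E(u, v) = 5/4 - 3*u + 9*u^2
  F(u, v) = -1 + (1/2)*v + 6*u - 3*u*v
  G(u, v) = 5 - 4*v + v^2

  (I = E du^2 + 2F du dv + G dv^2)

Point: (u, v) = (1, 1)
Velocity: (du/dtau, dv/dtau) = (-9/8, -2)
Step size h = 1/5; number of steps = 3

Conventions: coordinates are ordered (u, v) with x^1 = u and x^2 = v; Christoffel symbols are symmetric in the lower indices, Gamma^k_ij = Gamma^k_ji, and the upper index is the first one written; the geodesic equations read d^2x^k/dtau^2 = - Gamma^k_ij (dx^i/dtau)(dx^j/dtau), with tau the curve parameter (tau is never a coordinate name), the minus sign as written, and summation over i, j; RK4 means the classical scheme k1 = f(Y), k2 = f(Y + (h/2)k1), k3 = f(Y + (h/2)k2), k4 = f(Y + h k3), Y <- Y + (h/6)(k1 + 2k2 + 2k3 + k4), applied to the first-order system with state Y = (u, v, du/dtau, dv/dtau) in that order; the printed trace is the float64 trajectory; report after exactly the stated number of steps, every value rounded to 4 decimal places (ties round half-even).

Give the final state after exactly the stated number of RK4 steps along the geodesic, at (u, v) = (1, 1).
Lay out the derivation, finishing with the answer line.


f(Y) = (du/dtau, dv/dtau, -Gamma^u_ij Y'^i Y'^j, -Gamma^v_ij Y'^i Y'^j) with the Gammas evaluated at the stage position; h = 0.200000; intermediate values shown to 6 dp
step 0: u = 1.0000, v = 1.0000, du/dtau = -1.1250, dv/dtau = -2.0000
step 1:
  k1: at (u, v) = (1.000000, 1.000000), (du/dtau, dv/dtau) = (-1.125000, -2.000000); Gamma_uuu = 0.909091, Gamma_uuv = 0.000000, Gamma_uvv = -0.303030, Gamma_vuu = 0.363636, Gamma_vuv = 0.000000, Gamma_vvv = -0.121212; k1 = (-1.125000, -2.000000, 0.061553, 0.024621)
  k2: at (u, v) = (0.887500, 0.800000), (du/dtau, dv/dtau) = (-1.118845, -1.997538); Gamma_uuu = 0.911626, Gamma_uuv = 0.000000, Gamma_uvv = -0.303875, Gamma_vuu = 0.505873, Gamma_vuv = 0.000000, Gamma_vvv = -0.168624; k2 = (-1.118845, -1.997538, 0.071325, 0.039579)
  k3: at (u, v) = (0.888116, 0.800246), (du/dtau, dv/dtau) = (-1.117868, -1.996042); Gamma_uuu = 0.911457, Gamma_uuv = 0.000000, Gamma_uvv = -0.303819, Gamma_vuu = 0.505244, Gamma_vuv = 0.000000, Gamma_vvv = -0.168415; k3 = (-1.117868, -1.996042, 0.071489, 0.039628)
  k4: at (u, v) = (0.776426, 0.600792), (du/dtau, dv/dtau) = (-1.110702, -1.992074); Gamma_uuu = 0.870526, Gamma_uuv = 0.000000, Gamma_uvv = -0.290175, Gamma_vuu = 0.665862, Gamma_vuv = 0.000000, Gamma_vvv = -0.221954; k4 = (-1.110702, -1.992074, 0.077588, 0.059346)
  Y <- Y + (h/6)(k1 + 2k2 + 2k3 + k4): u = 0.7764, v = 0.6007, du/dtau = -1.1108, dv/dtau = -1.9919
step 2:
  k1: at (u, v) = (0.776362, 0.600692), (du/dtau, dv/dtau) = (-1.110841, -1.991921); Gamma_uuu = 0.870493, Gamma_uuv = 0.000000, Gamma_uvv = -0.290164, Gamma_vuu = 0.665954, Gamma_vuv = 0.000000, Gamma_vvv = -0.221985; k1 = (-1.110841, -1.991921, 0.077138, 0.059013)
  k2: at (u, v) = (0.665278, 0.401500), (du/dtau, dv/dtau) = (-1.103127, -1.986019); Gamma_uuu = 0.774680, Gamma_uuv = 0.000000, Gamma_uvv = -0.258227, Gamma_vuu = 0.827849, Gamma_vuv = 0.000000, Gamma_vvv = -0.275950; k2 = (-1.103127, -1.986019, 0.075816, 0.081020)
  k3: at (u, v) = (0.666050, 0.402090), (du/dtau, dv/dtau) = (-1.103259, -1.983819); Gamma_uuu = 0.775203, Gamma_uuv = 0.000000, Gamma_uvv = -0.258401, Gamma_vuu = 0.826823, Gamma_vuv = 0.000000, Gamma_vvv = -0.275608; k3 = (-1.103259, -1.983819, 0.073384, 0.078270)
  k4: at (u, v) = (0.555711, 0.203928), (du/dtau, dv/dtau) = (-1.096164, -1.976267); Gamma_uuu = 0.626584, Gamma_uuv = 0.000000, Gamma_uvv = -0.208861, Gamma_vuu = 0.964235, Gamma_vuv = 0.000000, Gamma_vvv = -0.321412; k4 = (-1.096164, -1.976267, 0.062847, 0.096713)
  Y <- Y + (h/6)(k1 + 2k2 + 2k3 + k4): u = 0.5557, v = 0.2038, du/dtau = -1.0962, dv/dtau = -1.9761
step 3:
  k1: at (u, v) = (0.555703, 0.203763), (du/dtau, dv/dtau) = (-1.096228, -1.976110); Gamma_uuu = 0.626511, Gamma_uuv = 0.000000, Gamma_uvv = -0.208837, Gamma_vuu = 0.964231, Gamma_vuv = 0.000000, Gamma_vvv = -0.321410; k1 = (-1.096228, -1.976110, 0.062623, 0.096379)
  k2: at (u, v) = (0.446080, 0.006152), (du/dtau, dv/dtau) = (-1.089966, -1.966472); Gamma_uuu = 0.442883, Gamma_uuv = 0.000000, Gamma_uvv = -0.147628, Gamma_vuu = 1.053445, Gamma_vuv = 0.000000, Gamma_vvv = -0.351148; k2 = (-1.089966, -1.966472, 0.044722, 0.106376)
  k3: at (u, v) = (0.446707, 0.007116), (du/dtau, dv/dtau) = (-1.091756, -1.965473); Gamma_uuu = 0.443929, Gamma_uuv = 0.000000, Gamma_uvv = -0.147976, Gamma_vuu = 1.053064, Gamma_vuv = 0.000000, Gamma_vvv = -0.351021; k3 = (-1.091756, -1.965473, 0.042512, 0.100845)
  k4: at (u, v) = (0.337352, -0.189331), (du/dtau, dv/dtau) = (-1.087726, -1.955941); Gamma_uuu = 0.253687, Gamma_uuv = 0.000000, Gamma_uvv = -0.084562, Gamma_vuu = 1.084656, Gamma_vuv = 0.000000, Gamma_vvv = -0.361552; k4 = (-1.087726, -1.955941, 0.023362, 0.099884)
  Y <- Y + (h/6)(k1 + 2k2 + 2k3 + k4): u = 0.3375, v = -0.1894, du/dtau = -1.0875, dv/dtau = -1.9558

Answer: u = 0.3375, v = -0.1894, du/dtau = -1.0875, dv/dtau = -1.9558


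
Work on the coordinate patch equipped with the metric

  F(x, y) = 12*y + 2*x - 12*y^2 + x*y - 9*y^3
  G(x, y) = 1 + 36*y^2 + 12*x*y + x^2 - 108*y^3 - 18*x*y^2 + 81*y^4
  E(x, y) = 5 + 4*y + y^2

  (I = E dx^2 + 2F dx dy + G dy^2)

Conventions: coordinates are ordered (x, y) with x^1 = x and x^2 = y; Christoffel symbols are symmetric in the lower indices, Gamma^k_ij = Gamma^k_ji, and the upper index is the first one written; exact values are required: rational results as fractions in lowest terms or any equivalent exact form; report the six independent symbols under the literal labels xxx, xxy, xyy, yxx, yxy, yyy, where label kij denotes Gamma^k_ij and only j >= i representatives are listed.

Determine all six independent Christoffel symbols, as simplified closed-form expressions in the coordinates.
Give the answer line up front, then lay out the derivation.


Answer: Gamma_xxx = 0, Gamma_xxy = (y + 2)/(x^2 - 18*x*y^2 + 12*x*y + 81*y^4 - 108*y^3 + 37*y^2 + 4*y + 5), Gamma_xyy = (-18*y^2 - 30*y + 12)/(x^2 - 18*x*y^2 + 12*x*y + 81*y^4 - 108*y^3 + 37*y^2 + 4*y + 5), Gamma_yxx = 0, Gamma_yxy = (x - 9*y^2 + 6*y)/(x^2 - 18*x*y^2 + 12*x*y + 81*y^4 - 108*y^3 + 37*y^2 + 4*y + 5), Gamma_yyy = (-18*x*y + 6*x + 162*y^3 - 162*y^2 + 36*y)/(x^2 - 18*x*y^2 + 12*x*y + 81*y^4 - 108*y^3 + 37*y^2 + 4*y + 5)

E = 5 + 4*y + y^2; F = 12*y + 2*x - 12*y^2 + x*y - 9*y^3; G = 1 + 36*y^2 + 12*x*y + x^2 - 108*y^3 - 18*x*y^2 + 81*y^4
Gamma^k_ij = (1/2) g^{kl} (d_i g_jl + d_j g_il - d_l g_ij), with g^inv = (1/(EG-F^2)) [[G, -F], [-F, E]]
first partials: E_x = 0, E_y = 4 + 2*y, F_x = 2 + y, F_y = 12 - 24*y + x - 27*y^2, G_x = 12*y + 2*x - 18*y^2, G_y = 72*y + 12*x - 324*y^2 - 36*x*y + 324*y^3
D = EG - F^2 = 5 + 4*y + 37*y^2 + 12*x*y + x^2 - 108*y^3 - 18*x*y^2 + 81*y^4
expanded: Gamma^x_xx = (G E_x - 2F F_x + F E_y)/(2D), Gamma^x_xy = (G E_y - F G_x)/(2D), Gamma^x_yy = (2G F_y - G G_x - F G_y)/(2D), Gamma^y_xx = (2E F_x - E E_y - F E_x)/(2D), Gamma^y_xy = (E G_x - F E_y)/(2D), Gamma^y_yy = (E G_y - 2F F_y + F G_x)/(2D); substitute and cancel common factors


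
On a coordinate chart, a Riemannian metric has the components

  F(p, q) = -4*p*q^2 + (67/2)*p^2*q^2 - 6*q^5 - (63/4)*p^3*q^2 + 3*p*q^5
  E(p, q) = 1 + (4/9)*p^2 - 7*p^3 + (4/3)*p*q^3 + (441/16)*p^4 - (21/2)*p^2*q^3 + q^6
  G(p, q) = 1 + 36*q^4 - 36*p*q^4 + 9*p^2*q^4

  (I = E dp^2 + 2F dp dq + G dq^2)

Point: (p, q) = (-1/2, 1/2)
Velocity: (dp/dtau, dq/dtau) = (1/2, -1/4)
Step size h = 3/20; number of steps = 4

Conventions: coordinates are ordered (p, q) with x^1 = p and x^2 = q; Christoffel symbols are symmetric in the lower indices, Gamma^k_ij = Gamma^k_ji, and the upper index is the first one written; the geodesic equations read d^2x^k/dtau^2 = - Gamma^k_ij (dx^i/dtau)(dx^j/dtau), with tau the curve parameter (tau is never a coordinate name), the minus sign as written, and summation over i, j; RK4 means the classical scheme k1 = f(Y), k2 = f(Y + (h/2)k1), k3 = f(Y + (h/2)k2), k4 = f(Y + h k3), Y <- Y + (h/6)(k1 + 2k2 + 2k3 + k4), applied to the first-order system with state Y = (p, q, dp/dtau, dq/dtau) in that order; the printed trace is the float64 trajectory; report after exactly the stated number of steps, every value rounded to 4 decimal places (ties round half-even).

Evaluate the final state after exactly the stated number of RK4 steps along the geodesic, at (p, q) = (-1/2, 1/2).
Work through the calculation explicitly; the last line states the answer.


f(Y) = (dp/dtau, dq/dtau, -Gamma^p_ij Y'^i Y'^j, -Gamma^q_ij Y'^i Y'^j) with the Gammas evaluated at the stage position; h = 0.150000; intermediate values shown to 6 dp
step 0: p = -0.5000, q = 0.5000, dp/dtau = 0.5000, dq/dtau = -0.2500
step 1:
  k1: at (p, q) = (-0.500000, 0.500000), (dp/dtau, dq/dtau) = (0.500000, -0.250000); Gamma_ppp = -1.317740, Gamma_ppq = -0.167037, Gamma_pqq = 1.670374, Gamma_qpp = -1.624611, Gamma_qpq = -0.205937, Gamma_qqq = 2.059366; k1 = (0.500000, -0.250000, 0.183277, 0.225958)
  k2: at (p, q) = (-0.462500, 0.481250), (dp/dtau, dq/dtau) = (0.513746, -0.233053); Gamma_ppp = -1.285766, Gamma_ppq = -0.161754, Gamma_pqq = 1.655357, Gamma_qpp = -1.666731, Gamma_qpq = -0.209681, Gamma_qqq = 2.145830; k2 = (0.513746, -0.233053, 0.210716, 0.273150)
  k3: at (p, q) = (-0.461469, 0.482521), (dp/dtau, dq/dtau) = (0.515804, -0.229514); Gamma_ppp = -1.274323, Gamma_ppq = -0.161479, Gamma_pqq = 1.647499, Gamma_qpp = -1.668249, Gamma_qpq = -0.211397, Gamma_qqq = 2.156782; k3 = (0.515804, -0.229514, 0.214020, 0.280179)
  k4: at (p, q) = (-0.422629, 0.465573), (dp/dtau, dq/dtau) = (0.532103, -0.207973); Gamma_ppp = -1.206314, Gamma_ppq = -0.153682, Gamma_pqq = 1.599382, Gamma_qpp = -1.698953, Gamma_qpq = -0.216443, Gamma_qqq = 2.252544; k4 = (0.532103, -0.207973, 0.238356, 0.335697)
  Y <- Y + (h/6)(k1 + 2k2 + 2k3 + k4): p = -0.4227, q = 0.4654, dp/dtau = 0.5318, dq/dtau = -0.2083
step 2:
  k1: at (p, q) = (-0.422720, 0.465422), (dp/dtau, dq/dtau) = (0.531778, -0.208292); Gamma_ppp = -1.207594, Gamma_ppq = -0.153717, Gamma_pqq = 1.600323, Gamma_qpp = -1.698870, Gamma_qpq = -0.216252, Gamma_qqq = 2.251370; k1 = (0.531778, -0.208292, 0.238009, 0.334836)
  k2: at (p, q) = (-0.382837, 0.449800), (dp/dtau, dq/dtau) = (0.549628, -0.183179); Gamma_ppp = -1.103983, Gamma_ppq = -0.142981, Gamma_pqq = 1.514899, Gamma_qpp = -1.710090, Gamma_qpq = -0.221481, Gamma_qqq = 2.346606; k2 = (0.549628, -0.183179, 0.253881, 0.393266)
  k3: at (p, q) = (-0.381498, 0.451684), (dp/dtau, dq/dtau) = (0.550819, -0.178797); Gamma_ppp = -1.086702, Gamma_ppq = -0.142351, Gamma_pqq = 1.501091, Gamma_qpp = -1.710071, Gamma_qpq = -0.224009, Gamma_qqq = 2.362168; k3 = (0.550819, -0.178797, 0.253680, 0.399200)
  k4: at (p, q) = (-0.340097, 0.438603), (dp/dtau, dq/dtau) = (0.569830, -0.148412); Gamma_ppp = -0.938213, Gamma_ppq = -0.127772, Gamma_pqq = 1.363418, Gamma_qpp = -1.690315, Gamma_qpq = -0.230199, Gamma_qqq = 2.456378; k4 = (0.569830, -0.148412, 0.253001, 0.455815)
  Y <- Y + (h/6)(k1 + 2k2 + 2k3 + k4): p = -0.3402, q = 0.4384, dp/dtau = 0.5694, dq/dtau = -0.1489
step 3:
  k1: at (p, q) = (-0.340157, 0.438406), (dp/dtau, dq/dtau) = (0.569431, -0.148903); Gamma_ppp = -0.939543, Gamma_ppq = -0.127819, Gamma_pqq = 1.364570, Gamma_qpp = -1.690404, Gamma_qpq = -0.229970, Gamma_qqq = 2.455102; k1 = (0.569431, -0.148903, 0.252718, 0.454684)
  k2: at (p, q) = (-0.297450, 0.427238), (dp/dtau, dq/dtau) = (0.588385, -0.114801); Gamma_ppp = -0.757801, Gamma_ppq = -0.109494, Gamma_pqq = 1.177594, Gamma_qpp = -1.630206, Gamma_qpq = -0.235547, Gamma_qqq = 2.533279; k2 = (0.588385, -0.114801, 0.232036, 0.499164)
  k3: at (p, q) = (-0.296029, 0.429796), (dp/dtau, dq/dtau) = (0.586834, -0.111465); Gamma_ppp = -0.738897, Gamma_ppq = -0.108472, Gamma_pqq = 1.158942, Gamma_qpp = -1.626505, Gamma_qpq = -0.238774, Gamma_qqq = 2.551133; k3 = (0.586834, -0.111465, 0.225867, 0.497192)
  k4: at (p, q) = (-0.252132, 0.421686), (dp/dtau, dq/dtau) = (0.603311, -0.074324); Gamma_ppp = -0.538774, Gamma_ppq = -0.086725, Gamma_pqq = 0.926363, Gamma_qpp = -1.516437, Gamma_qpq = -0.244098, Gamma_qqq = 2.607348; k4 = (0.603311, -0.074324, 0.183210, 0.515665)
  Y <- Y + (h/6)(k1 + 2k2 + 2k3 + k4): p = -0.2521, q = 0.4215, dp/dtau = 0.6032, dq/dtau = -0.0748
step 4:
  k1: at (p, q) = (-0.252078, 0.421512), (dp/dtau, dq/dtau) = (0.603224, -0.074826); Gamma_ppp = -0.539090, Gamma_ppq = -0.086720, Gamma_pqq = 0.926660, Gamma_qpp = -1.516347, Gamma_qpq = -0.243924, Gamma_qqq = 2.606501; k1 = (0.603224, -0.074826, 0.183147, 0.515154)
  k2: at (p, q) = (-0.206836, 0.415900), (dp/dtau, dq/dtau) = (0.616960, -0.036190); Gamma_ppp = -0.344231, Gamma_ppq = -0.062931, Gamma_pqq = 0.667850, Gamma_qpp = -1.356731, Gamma_qpq = -0.248034, Gamma_qqq = 2.632227; k2 = (0.616960, -0.036190, 0.127343, 0.501903)
  k3: at (p, q) = (-0.205806, 0.418798), (dp/dtau, dq/dtau) = (0.612775, -0.037183); Gamma_ppp = -0.333083, Gamma_ppq = -0.061981, Gamma_pqq = 0.652909, Gamma_qpp = -1.351143, Gamma_qpq = -0.251425, Gamma_qqq = 2.648512; k3 = (0.612775, -0.037183, 0.121343, 0.492226)
  k4: at (p, q) = (-0.160162, 0.415934), (dp/dtau, dq/dtau) = (0.621426, -0.000992); Gamma_ppp = -0.174138, Gamma_ppq = -0.038486, Gamma_pqq = 0.399752, Gamma_qpp = -1.151887, Gamma_qpq = -0.254575, Gamma_qqq = 2.644276; k4 = (0.621426, -0.000992, 0.067199, 0.444508)
  Y <- Y + (h/6)(k1 + 2k2 + 2k3 + k4): p = -0.1600, q = 0.4159, dp/dtau = 0.6219, dq/dtau = -0.0011

Answer: p = -0.1600, q = 0.4159, dp/dtau = 0.6219, dq/dtau = -0.0011
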